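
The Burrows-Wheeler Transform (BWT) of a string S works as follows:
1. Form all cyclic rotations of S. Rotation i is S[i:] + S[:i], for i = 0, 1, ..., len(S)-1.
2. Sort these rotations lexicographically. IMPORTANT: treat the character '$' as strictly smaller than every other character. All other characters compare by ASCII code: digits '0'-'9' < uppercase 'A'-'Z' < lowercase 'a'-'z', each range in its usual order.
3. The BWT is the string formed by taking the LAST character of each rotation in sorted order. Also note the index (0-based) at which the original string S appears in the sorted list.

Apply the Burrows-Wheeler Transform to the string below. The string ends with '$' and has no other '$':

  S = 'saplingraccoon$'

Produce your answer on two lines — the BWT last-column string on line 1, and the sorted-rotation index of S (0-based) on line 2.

Answer: nrsacnlpoiocag$
14

Derivation:
All 15 rotations (rotation i = S[i:]+S[:i]):
  rot[0] = saplingraccoon$
  rot[1] = aplingraccoon$s
  rot[2] = plingraccoon$sa
  rot[3] = lingraccoon$sap
  rot[4] = ingraccoon$sapl
  rot[5] = ngraccoon$sapli
  rot[6] = graccoon$saplin
  rot[7] = raccoon$sapling
  rot[8] = accoon$saplingr
  rot[9] = ccoon$saplingra
  rot[10] = coon$saplingrac
  rot[11] = oon$saplingracc
  rot[12] = on$saplingracco
  rot[13] = n$saplingraccoo
  rot[14] = $saplingraccoon
Sorted (with $ < everything):
  sorted[0] = $saplingraccoon  (last char: 'n')
  sorted[1] = accoon$saplingr  (last char: 'r')
  sorted[2] = aplingraccoon$s  (last char: 's')
  sorted[3] = ccoon$saplingra  (last char: 'a')
  sorted[4] = coon$saplingrac  (last char: 'c')
  sorted[5] = graccoon$saplin  (last char: 'n')
  sorted[6] = ingraccoon$sapl  (last char: 'l')
  sorted[7] = lingraccoon$sap  (last char: 'p')
  sorted[8] = n$saplingraccoo  (last char: 'o')
  sorted[9] = ngraccoon$sapli  (last char: 'i')
  sorted[10] = on$saplingracco  (last char: 'o')
  sorted[11] = oon$saplingracc  (last char: 'c')
  sorted[12] = plingraccoon$sa  (last char: 'a')
  sorted[13] = raccoon$sapling  (last char: 'g')
  sorted[14] = saplingraccoon$  (last char: '$')
Last column: nrsacnlpoiocag$
Original string S is at sorted index 14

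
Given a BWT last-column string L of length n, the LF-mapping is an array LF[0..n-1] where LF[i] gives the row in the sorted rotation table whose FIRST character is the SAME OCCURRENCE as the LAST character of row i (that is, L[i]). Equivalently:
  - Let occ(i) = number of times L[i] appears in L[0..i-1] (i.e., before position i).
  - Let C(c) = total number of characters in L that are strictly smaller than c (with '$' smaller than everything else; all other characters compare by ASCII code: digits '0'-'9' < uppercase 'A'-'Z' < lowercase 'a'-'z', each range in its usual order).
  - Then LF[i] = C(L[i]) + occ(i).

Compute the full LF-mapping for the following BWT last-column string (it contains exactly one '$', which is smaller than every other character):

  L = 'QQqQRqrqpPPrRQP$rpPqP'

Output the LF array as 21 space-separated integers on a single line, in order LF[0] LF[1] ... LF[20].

Char counts: '$':1, 'P':5, 'Q':4, 'R':2, 'p':2, 'q':4, 'r':3
C (first-col start): C('$')=0, C('P')=1, C('Q')=6, C('R')=10, C('p')=12, C('q')=14, C('r')=18
L[0]='Q': occ=0, LF[0]=C('Q')+0=6+0=6
L[1]='Q': occ=1, LF[1]=C('Q')+1=6+1=7
L[2]='q': occ=0, LF[2]=C('q')+0=14+0=14
L[3]='Q': occ=2, LF[3]=C('Q')+2=6+2=8
L[4]='R': occ=0, LF[4]=C('R')+0=10+0=10
L[5]='q': occ=1, LF[5]=C('q')+1=14+1=15
L[6]='r': occ=0, LF[6]=C('r')+0=18+0=18
L[7]='q': occ=2, LF[7]=C('q')+2=14+2=16
L[8]='p': occ=0, LF[8]=C('p')+0=12+0=12
L[9]='P': occ=0, LF[9]=C('P')+0=1+0=1
L[10]='P': occ=1, LF[10]=C('P')+1=1+1=2
L[11]='r': occ=1, LF[11]=C('r')+1=18+1=19
L[12]='R': occ=1, LF[12]=C('R')+1=10+1=11
L[13]='Q': occ=3, LF[13]=C('Q')+3=6+3=9
L[14]='P': occ=2, LF[14]=C('P')+2=1+2=3
L[15]='$': occ=0, LF[15]=C('$')+0=0+0=0
L[16]='r': occ=2, LF[16]=C('r')+2=18+2=20
L[17]='p': occ=1, LF[17]=C('p')+1=12+1=13
L[18]='P': occ=3, LF[18]=C('P')+3=1+3=4
L[19]='q': occ=3, LF[19]=C('q')+3=14+3=17
L[20]='P': occ=4, LF[20]=C('P')+4=1+4=5

Answer: 6 7 14 8 10 15 18 16 12 1 2 19 11 9 3 0 20 13 4 17 5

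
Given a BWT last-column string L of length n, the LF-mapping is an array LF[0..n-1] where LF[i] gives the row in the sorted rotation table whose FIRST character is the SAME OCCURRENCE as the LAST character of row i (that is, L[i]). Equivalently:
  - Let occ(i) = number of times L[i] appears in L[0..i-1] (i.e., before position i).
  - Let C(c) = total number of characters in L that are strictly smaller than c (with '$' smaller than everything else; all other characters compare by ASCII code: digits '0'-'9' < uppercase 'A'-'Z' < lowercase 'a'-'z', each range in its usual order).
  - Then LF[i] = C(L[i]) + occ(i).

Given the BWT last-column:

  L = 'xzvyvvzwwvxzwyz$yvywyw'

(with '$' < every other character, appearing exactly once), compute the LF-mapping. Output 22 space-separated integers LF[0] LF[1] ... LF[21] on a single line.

Char counts: '$':1, 'v':5, 'w':5, 'x':2, 'y':5, 'z':4
C (first-col start): C('$')=0, C('v')=1, C('w')=6, C('x')=11, C('y')=13, C('z')=18
L[0]='x': occ=0, LF[0]=C('x')+0=11+0=11
L[1]='z': occ=0, LF[1]=C('z')+0=18+0=18
L[2]='v': occ=0, LF[2]=C('v')+0=1+0=1
L[3]='y': occ=0, LF[3]=C('y')+0=13+0=13
L[4]='v': occ=1, LF[4]=C('v')+1=1+1=2
L[5]='v': occ=2, LF[5]=C('v')+2=1+2=3
L[6]='z': occ=1, LF[6]=C('z')+1=18+1=19
L[7]='w': occ=0, LF[7]=C('w')+0=6+0=6
L[8]='w': occ=1, LF[8]=C('w')+1=6+1=7
L[9]='v': occ=3, LF[9]=C('v')+3=1+3=4
L[10]='x': occ=1, LF[10]=C('x')+1=11+1=12
L[11]='z': occ=2, LF[11]=C('z')+2=18+2=20
L[12]='w': occ=2, LF[12]=C('w')+2=6+2=8
L[13]='y': occ=1, LF[13]=C('y')+1=13+1=14
L[14]='z': occ=3, LF[14]=C('z')+3=18+3=21
L[15]='$': occ=0, LF[15]=C('$')+0=0+0=0
L[16]='y': occ=2, LF[16]=C('y')+2=13+2=15
L[17]='v': occ=4, LF[17]=C('v')+4=1+4=5
L[18]='y': occ=3, LF[18]=C('y')+3=13+3=16
L[19]='w': occ=3, LF[19]=C('w')+3=6+3=9
L[20]='y': occ=4, LF[20]=C('y')+4=13+4=17
L[21]='w': occ=4, LF[21]=C('w')+4=6+4=10

Answer: 11 18 1 13 2 3 19 6 7 4 12 20 8 14 21 0 15 5 16 9 17 10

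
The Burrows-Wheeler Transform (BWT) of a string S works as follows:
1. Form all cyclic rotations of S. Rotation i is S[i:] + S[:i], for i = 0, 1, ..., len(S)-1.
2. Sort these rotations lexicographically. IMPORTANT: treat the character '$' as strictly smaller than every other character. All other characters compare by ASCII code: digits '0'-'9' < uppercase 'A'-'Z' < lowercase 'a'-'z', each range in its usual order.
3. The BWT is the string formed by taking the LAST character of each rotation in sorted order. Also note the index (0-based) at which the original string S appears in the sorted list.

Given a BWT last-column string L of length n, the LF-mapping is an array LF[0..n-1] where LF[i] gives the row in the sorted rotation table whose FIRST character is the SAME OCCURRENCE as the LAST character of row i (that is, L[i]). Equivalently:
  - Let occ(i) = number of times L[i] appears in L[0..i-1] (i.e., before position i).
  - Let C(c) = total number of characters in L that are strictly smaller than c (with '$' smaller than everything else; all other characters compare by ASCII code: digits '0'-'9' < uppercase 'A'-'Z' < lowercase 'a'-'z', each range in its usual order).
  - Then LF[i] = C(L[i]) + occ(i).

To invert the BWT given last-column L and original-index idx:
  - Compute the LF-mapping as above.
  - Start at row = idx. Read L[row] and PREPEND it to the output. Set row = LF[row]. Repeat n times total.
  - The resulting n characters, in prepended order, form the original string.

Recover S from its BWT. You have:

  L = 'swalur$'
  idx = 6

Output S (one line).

Answer: walrus$

Derivation:
LF mapping: 4 6 1 2 5 3 0
Walk LF starting at row 6, prepending L[row]:
  step 1: row=6, L[6]='$', prepend. Next row=LF[6]=0
  step 2: row=0, L[0]='s', prepend. Next row=LF[0]=4
  step 3: row=4, L[4]='u', prepend. Next row=LF[4]=5
  step 4: row=5, L[5]='r', prepend. Next row=LF[5]=3
  step 5: row=3, L[3]='l', prepend. Next row=LF[3]=2
  step 6: row=2, L[2]='a', prepend. Next row=LF[2]=1
  step 7: row=1, L[1]='w', prepend. Next row=LF[1]=6
Reversed output: walrus$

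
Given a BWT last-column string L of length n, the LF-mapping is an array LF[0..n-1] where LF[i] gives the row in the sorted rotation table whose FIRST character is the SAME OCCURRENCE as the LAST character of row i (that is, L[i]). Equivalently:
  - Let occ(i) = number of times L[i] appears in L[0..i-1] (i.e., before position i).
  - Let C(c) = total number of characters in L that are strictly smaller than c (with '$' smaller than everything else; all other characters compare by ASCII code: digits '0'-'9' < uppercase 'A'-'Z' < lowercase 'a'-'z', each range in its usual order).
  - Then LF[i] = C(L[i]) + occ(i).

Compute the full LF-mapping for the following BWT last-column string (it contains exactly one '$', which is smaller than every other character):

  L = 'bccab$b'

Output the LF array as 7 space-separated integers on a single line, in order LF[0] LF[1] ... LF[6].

Answer: 2 5 6 1 3 0 4

Derivation:
Char counts: '$':1, 'a':1, 'b':3, 'c':2
C (first-col start): C('$')=0, C('a')=1, C('b')=2, C('c')=5
L[0]='b': occ=0, LF[0]=C('b')+0=2+0=2
L[1]='c': occ=0, LF[1]=C('c')+0=5+0=5
L[2]='c': occ=1, LF[2]=C('c')+1=5+1=6
L[3]='a': occ=0, LF[3]=C('a')+0=1+0=1
L[4]='b': occ=1, LF[4]=C('b')+1=2+1=3
L[5]='$': occ=0, LF[5]=C('$')+0=0+0=0
L[6]='b': occ=2, LF[6]=C('b')+2=2+2=4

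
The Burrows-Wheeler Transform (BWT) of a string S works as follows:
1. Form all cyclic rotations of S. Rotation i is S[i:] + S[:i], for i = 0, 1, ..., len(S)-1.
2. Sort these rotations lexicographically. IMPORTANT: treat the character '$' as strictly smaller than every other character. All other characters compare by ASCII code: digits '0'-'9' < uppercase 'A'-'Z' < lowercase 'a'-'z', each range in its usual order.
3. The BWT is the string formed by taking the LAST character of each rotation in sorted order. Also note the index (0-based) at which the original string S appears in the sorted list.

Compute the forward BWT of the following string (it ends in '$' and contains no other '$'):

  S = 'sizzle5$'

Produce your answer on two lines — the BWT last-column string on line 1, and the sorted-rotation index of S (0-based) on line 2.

Answer: 5elsz$zi
5

Derivation:
All 8 rotations (rotation i = S[i:]+S[:i]):
  rot[0] = sizzle5$
  rot[1] = izzle5$s
  rot[2] = zzle5$si
  rot[3] = zle5$siz
  rot[4] = le5$sizz
  rot[5] = e5$sizzl
  rot[6] = 5$sizzle
  rot[7] = $sizzle5
Sorted (with $ < everything):
  sorted[0] = $sizzle5  (last char: '5')
  sorted[1] = 5$sizzle  (last char: 'e')
  sorted[2] = e5$sizzl  (last char: 'l')
  sorted[3] = izzle5$s  (last char: 's')
  sorted[4] = le5$sizz  (last char: 'z')
  sorted[5] = sizzle5$  (last char: '$')
  sorted[6] = zle5$siz  (last char: 'z')
  sorted[7] = zzle5$si  (last char: 'i')
Last column: 5elsz$zi
Original string S is at sorted index 5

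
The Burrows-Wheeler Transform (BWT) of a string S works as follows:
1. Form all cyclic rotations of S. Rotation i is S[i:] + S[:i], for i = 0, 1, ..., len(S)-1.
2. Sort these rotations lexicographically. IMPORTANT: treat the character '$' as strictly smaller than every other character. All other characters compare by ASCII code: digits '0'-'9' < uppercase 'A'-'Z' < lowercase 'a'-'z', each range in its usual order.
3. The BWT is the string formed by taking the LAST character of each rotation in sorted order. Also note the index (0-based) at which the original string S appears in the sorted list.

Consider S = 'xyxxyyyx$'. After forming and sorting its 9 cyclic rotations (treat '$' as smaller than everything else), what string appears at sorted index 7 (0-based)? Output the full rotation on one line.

All 9 rotations (rotation i = S[i:]+S[:i]):
  rot[0] = xyxxyyyx$
  rot[1] = yxxyyyx$x
  rot[2] = xxyyyx$xy
  rot[3] = xyyyx$xyx
  rot[4] = yyyx$xyxx
  rot[5] = yyx$xyxxy
  rot[6] = yx$xyxxyy
  rot[7] = x$xyxxyyy
  rot[8] = $xyxxyyyx
Sorted (with $ < everything):
  sorted[0] = $xyxxyyyx
  sorted[1] = x$xyxxyyy
  sorted[2] = xxyyyx$xy
  sorted[3] = xyxxyyyx$
  sorted[4] = xyyyx$xyx
  sorted[5] = yx$xyxxyy
  sorted[6] = yxxyyyx$x
  sorted[7] = yyx$xyxxy
  sorted[8] = yyyx$xyxx
sorted[7] = yyx$xyxxy

Answer: yyx$xyxxy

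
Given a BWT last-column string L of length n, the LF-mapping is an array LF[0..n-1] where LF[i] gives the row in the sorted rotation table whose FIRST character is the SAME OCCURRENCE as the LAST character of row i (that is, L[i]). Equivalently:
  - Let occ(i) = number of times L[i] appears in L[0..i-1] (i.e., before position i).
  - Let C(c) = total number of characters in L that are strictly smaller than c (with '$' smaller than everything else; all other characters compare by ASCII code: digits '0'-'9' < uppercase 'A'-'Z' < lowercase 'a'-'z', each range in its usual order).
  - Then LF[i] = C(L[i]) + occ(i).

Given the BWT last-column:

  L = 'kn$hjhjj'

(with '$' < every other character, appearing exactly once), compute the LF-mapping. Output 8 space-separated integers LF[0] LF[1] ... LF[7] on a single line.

Answer: 6 7 0 1 3 2 4 5

Derivation:
Char counts: '$':1, 'h':2, 'j':3, 'k':1, 'n':1
C (first-col start): C('$')=0, C('h')=1, C('j')=3, C('k')=6, C('n')=7
L[0]='k': occ=0, LF[0]=C('k')+0=6+0=6
L[1]='n': occ=0, LF[1]=C('n')+0=7+0=7
L[2]='$': occ=0, LF[2]=C('$')+0=0+0=0
L[3]='h': occ=0, LF[3]=C('h')+0=1+0=1
L[4]='j': occ=0, LF[4]=C('j')+0=3+0=3
L[5]='h': occ=1, LF[5]=C('h')+1=1+1=2
L[6]='j': occ=1, LF[6]=C('j')+1=3+1=4
L[7]='j': occ=2, LF[7]=C('j')+2=3+2=5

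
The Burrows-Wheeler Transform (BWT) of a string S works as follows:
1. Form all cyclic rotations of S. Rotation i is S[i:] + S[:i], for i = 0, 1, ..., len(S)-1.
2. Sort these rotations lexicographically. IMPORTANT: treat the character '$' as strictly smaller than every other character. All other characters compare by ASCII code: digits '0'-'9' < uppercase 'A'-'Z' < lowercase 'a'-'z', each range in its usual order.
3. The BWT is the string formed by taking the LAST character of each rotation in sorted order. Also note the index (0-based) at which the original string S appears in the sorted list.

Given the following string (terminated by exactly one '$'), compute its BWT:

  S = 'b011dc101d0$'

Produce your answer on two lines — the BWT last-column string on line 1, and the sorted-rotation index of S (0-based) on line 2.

Answer: 0db1c001$d11
8

Derivation:
All 12 rotations (rotation i = S[i:]+S[:i]):
  rot[0] = b011dc101d0$
  rot[1] = 011dc101d0$b
  rot[2] = 11dc101d0$b0
  rot[3] = 1dc101d0$b01
  rot[4] = dc101d0$b011
  rot[5] = c101d0$b011d
  rot[6] = 101d0$b011dc
  rot[7] = 01d0$b011dc1
  rot[8] = 1d0$b011dc10
  rot[9] = d0$b011dc101
  rot[10] = 0$b011dc101d
  rot[11] = $b011dc101d0
Sorted (with $ < everything):
  sorted[0] = $b011dc101d0  (last char: '0')
  sorted[1] = 0$b011dc101d  (last char: 'd')
  sorted[2] = 011dc101d0$b  (last char: 'b')
  sorted[3] = 01d0$b011dc1  (last char: '1')
  sorted[4] = 101d0$b011dc  (last char: 'c')
  sorted[5] = 11dc101d0$b0  (last char: '0')
  sorted[6] = 1d0$b011dc10  (last char: '0')
  sorted[7] = 1dc101d0$b01  (last char: '1')
  sorted[8] = b011dc101d0$  (last char: '$')
  sorted[9] = c101d0$b011d  (last char: 'd')
  sorted[10] = d0$b011dc101  (last char: '1')
  sorted[11] = dc101d0$b011  (last char: '1')
Last column: 0db1c001$d11
Original string S is at sorted index 8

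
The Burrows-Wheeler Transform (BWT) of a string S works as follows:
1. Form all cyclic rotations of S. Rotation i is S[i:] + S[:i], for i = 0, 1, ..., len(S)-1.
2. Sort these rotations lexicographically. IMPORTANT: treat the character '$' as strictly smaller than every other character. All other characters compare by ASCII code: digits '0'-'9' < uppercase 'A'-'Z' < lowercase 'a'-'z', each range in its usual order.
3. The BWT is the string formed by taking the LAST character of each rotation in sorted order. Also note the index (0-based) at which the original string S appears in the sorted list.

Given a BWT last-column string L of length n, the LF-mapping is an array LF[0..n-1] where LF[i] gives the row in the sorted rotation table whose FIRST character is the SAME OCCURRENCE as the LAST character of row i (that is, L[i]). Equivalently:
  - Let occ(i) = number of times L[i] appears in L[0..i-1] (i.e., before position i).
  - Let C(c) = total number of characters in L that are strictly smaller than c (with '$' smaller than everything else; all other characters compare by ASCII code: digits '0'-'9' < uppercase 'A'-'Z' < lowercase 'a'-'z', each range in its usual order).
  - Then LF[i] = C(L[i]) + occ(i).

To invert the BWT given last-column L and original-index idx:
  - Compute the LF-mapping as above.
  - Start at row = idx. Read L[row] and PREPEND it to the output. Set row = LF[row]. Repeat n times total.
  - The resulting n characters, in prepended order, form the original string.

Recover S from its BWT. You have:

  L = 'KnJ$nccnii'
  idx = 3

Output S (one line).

LF mapping: 2 7 1 0 8 3 4 9 5 6
Walk LF starting at row 3, prepending L[row]:
  step 1: row=3, L[3]='$', prepend. Next row=LF[3]=0
  step 2: row=0, L[0]='K', prepend. Next row=LF[0]=2
  step 3: row=2, L[2]='J', prepend. Next row=LF[2]=1
  step 4: row=1, L[1]='n', prepend. Next row=LF[1]=7
  step 5: row=7, L[7]='n', prepend. Next row=LF[7]=9
  step 6: row=9, L[9]='i', prepend. Next row=LF[9]=6
  step 7: row=6, L[6]='c', prepend. Next row=LF[6]=4
  step 8: row=4, L[4]='n', prepend. Next row=LF[4]=8
  step 9: row=8, L[8]='i', prepend. Next row=LF[8]=5
  step 10: row=5, L[5]='c', prepend. Next row=LF[5]=3
Reversed output: cincinnJK$

Answer: cincinnJK$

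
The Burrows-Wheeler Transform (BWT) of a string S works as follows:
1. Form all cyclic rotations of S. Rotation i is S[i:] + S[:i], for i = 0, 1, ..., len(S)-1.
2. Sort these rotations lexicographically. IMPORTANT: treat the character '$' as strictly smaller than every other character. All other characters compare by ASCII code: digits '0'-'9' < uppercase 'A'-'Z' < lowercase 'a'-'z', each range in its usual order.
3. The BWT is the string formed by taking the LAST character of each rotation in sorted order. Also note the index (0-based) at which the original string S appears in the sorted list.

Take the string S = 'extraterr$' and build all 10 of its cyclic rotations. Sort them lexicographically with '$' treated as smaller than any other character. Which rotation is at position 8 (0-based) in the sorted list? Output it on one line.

All 10 rotations (rotation i = S[i:]+S[:i]):
  rot[0] = extraterr$
  rot[1] = xtraterr$e
  rot[2] = traterr$ex
  rot[3] = raterr$ext
  rot[4] = aterr$extr
  rot[5] = terr$extra
  rot[6] = err$extrat
  rot[7] = rr$extrate
  rot[8] = r$extrater
  rot[9] = $extraterr
Sorted (with $ < everything):
  sorted[0] = $extraterr
  sorted[1] = aterr$extr
  sorted[2] = err$extrat
  sorted[3] = extraterr$
  sorted[4] = r$extrater
  sorted[5] = raterr$ext
  sorted[6] = rr$extrate
  sorted[7] = terr$extra
  sorted[8] = traterr$ex
  sorted[9] = xtraterr$e
sorted[8] = traterr$ex

Answer: traterr$ex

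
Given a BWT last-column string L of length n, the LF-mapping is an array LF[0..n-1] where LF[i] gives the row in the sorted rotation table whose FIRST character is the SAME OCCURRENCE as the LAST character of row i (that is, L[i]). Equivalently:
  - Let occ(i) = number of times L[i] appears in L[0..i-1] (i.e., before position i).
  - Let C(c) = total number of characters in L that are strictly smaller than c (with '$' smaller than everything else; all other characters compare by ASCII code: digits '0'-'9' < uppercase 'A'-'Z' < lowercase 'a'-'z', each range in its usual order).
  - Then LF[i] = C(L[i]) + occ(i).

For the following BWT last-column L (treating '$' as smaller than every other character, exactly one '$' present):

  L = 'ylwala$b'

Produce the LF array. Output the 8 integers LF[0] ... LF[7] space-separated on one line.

Char counts: '$':1, 'a':2, 'b':1, 'l':2, 'w':1, 'y':1
C (first-col start): C('$')=0, C('a')=1, C('b')=3, C('l')=4, C('w')=6, C('y')=7
L[0]='y': occ=0, LF[0]=C('y')+0=7+0=7
L[1]='l': occ=0, LF[1]=C('l')+0=4+0=4
L[2]='w': occ=0, LF[2]=C('w')+0=6+0=6
L[3]='a': occ=0, LF[3]=C('a')+0=1+0=1
L[4]='l': occ=1, LF[4]=C('l')+1=4+1=5
L[5]='a': occ=1, LF[5]=C('a')+1=1+1=2
L[6]='$': occ=0, LF[6]=C('$')+0=0+0=0
L[7]='b': occ=0, LF[7]=C('b')+0=3+0=3

Answer: 7 4 6 1 5 2 0 3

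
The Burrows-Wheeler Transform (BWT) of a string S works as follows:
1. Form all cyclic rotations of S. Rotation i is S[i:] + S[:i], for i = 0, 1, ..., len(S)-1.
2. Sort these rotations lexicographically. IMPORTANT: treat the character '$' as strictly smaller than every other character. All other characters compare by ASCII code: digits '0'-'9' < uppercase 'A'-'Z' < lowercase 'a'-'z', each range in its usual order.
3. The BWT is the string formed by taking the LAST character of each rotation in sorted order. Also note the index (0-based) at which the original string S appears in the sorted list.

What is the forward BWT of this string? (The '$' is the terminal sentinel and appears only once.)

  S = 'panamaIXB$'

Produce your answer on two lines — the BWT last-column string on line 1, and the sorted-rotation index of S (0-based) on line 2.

All 10 rotations (rotation i = S[i:]+S[:i]):
  rot[0] = panamaIXB$
  rot[1] = anamaIXB$p
  rot[2] = namaIXB$pa
  rot[3] = amaIXB$pan
  rot[4] = maIXB$pana
  rot[5] = aIXB$panam
  rot[6] = IXB$panama
  rot[7] = XB$panamaI
  rot[8] = B$panamaIX
  rot[9] = $panamaIXB
Sorted (with $ < everything):
  sorted[0] = $panamaIXB  (last char: 'B')
  sorted[1] = B$panamaIX  (last char: 'X')
  sorted[2] = IXB$panama  (last char: 'a')
  sorted[3] = XB$panamaI  (last char: 'I')
  sorted[4] = aIXB$panam  (last char: 'm')
  sorted[5] = amaIXB$pan  (last char: 'n')
  sorted[6] = anamaIXB$p  (last char: 'p')
  sorted[7] = maIXB$pana  (last char: 'a')
  sorted[8] = namaIXB$pa  (last char: 'a')
  sorted[9] = panamaIXB$  (last char: '$')
Last column: BXaImnpaa$
Original string S is at sorted index 9

Answer: BXaImnpaa$
9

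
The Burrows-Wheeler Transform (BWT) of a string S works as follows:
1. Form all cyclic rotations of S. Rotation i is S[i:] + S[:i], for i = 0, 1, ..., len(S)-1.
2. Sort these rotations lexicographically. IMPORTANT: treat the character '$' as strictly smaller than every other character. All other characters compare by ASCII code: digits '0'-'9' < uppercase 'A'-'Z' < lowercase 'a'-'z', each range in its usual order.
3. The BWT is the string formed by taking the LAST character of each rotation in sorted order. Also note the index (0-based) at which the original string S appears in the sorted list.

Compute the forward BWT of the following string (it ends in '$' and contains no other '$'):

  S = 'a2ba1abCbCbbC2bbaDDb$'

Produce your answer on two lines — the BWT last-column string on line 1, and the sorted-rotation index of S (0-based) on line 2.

Answer: baaCbbbaDb$b1DbaC2bC2
10

Derivation:
All 21 rotations (rotation i = S[i:]+S[:i]):
  rot[0] = a2ba1abCbCbbC2bbaDDb$
  rot[1] = 2ba1abCbCbbC2bbaDDb$a
  rot[2] = ba1abCbCbbC2bbaDDb$a2
  rot[3] = a1abCbCbbC2bbaDDb$a2b
  rot[4] = 1abCbCbbC2bbaDDb$a2ba
  rot[5] = abCbCbbC2bbaDDb$a2ba1
  rot[6] = bCbCbbC2bbaDDb$a2ba1a
  rot[7] = CbCbbC2bbaDDb$a2ba1ab
  rot[8] = bCbbC2bbaDDb$a2ba1abC
  rot[9] = CbbC2bbaDDb$a2ba1abCb
  rot[10] = bbC2bbaDDb$a2ba1abCbC
  rot[11] = bC2bbaDDb$a2ba1abCbCb
  rot[12] = C2bbaDDb$a2ba1abCbCbb
  rot[13] = 2bbaDDb$a2ba1abCbCbbC
  rot[14] = bbaDDb$a2ba1abCbCbbC2
  rot[15] = baDDb$a2ba1abCbCbbC2b
  rot[16] = aDDb$a2ba1abCbCbbC2bb
  rot[17] = DDb$a2ba1abCbCbbC2bba
  rot[18] = Db$a2ba1abCbCbbC2bbaD
  rot[19] = b$a2ba1abCbCbbC2bbaDD
  rot[20] = $a2ba1abCbCbbC2bbaDDb
Sorted (with $ < everything):
  sorted[0] = $a2ba1abCbCbbC2bbaDDb  (last char: 'b')
  sorted[1] = 1abCbCbbC2bbaDDb$a2ba  (last char: 'a')
  sorted[2] = 2ba1abCbCbbC2bbaDDb$a  (last char: 'a')
  sorted[3] = 2bbaDDb$a2ba1abCbCbbC  (last char: 'C')
  sorted[4] = C2bbaDDb$a2ba1abCbCbb  (last char: 'b')
  sorted[5] = CbCbbC2bbaDDb$a2ba1ab  (last char: 'b')
  sorted[6] = CbbC2bbaDDb$a2ba1abCb  (last char: 'b')
  sorted[7] = DDb$a2ba1abCbCbbC2bba  (last char: 'a')
  sorted[8] = Db$a2ba1abCbCbbC2bbaD  (last char: 'D')
  sorted[9] = a1abCbCbbC2bbaDDb$a2b  (last char: 'b')
  sorted[10] = a2ba1abCbCbbC2bbaDDb$  (last char: '$')
  sorted[11] = aDDb$a2ba1abCbCbbC2bb  (last char: 'b')
  sorted[12] = abCbCbbC2bbaDDb$a2ba1  (last char: '1')
  sorted[13] = b$a2ba1abCbCbbC2bbaDD  (last char: 'D')
  sorted[14] = bC2bbaDDb$a2ba1abCbCb  (last char: 'b')
  sorted[15] = bCbCbbC2bbaDDb$a2ba1a  (last char: 'a')
  sorted[16] = bCbbC2bbaDDb$a2ba1abC  (last char: 'C')
  sorted[17] = ba1abCbCbbC2bbaDDb$a2  (last char: '2')
  sorted[18] = baDDb$a2ba1abCbCbbC2b  (last char: 'b')
  sorted[19] = bbC2bbaDDb$a2ba1abCbC  (last char: 'C')
  sorted[20] = bbaDDb$a2ba1abCbCbbC2  (last char: '2')
Last column: baaCbbbaDb$b1DbaC2bC2
Original string S is at sorted index 10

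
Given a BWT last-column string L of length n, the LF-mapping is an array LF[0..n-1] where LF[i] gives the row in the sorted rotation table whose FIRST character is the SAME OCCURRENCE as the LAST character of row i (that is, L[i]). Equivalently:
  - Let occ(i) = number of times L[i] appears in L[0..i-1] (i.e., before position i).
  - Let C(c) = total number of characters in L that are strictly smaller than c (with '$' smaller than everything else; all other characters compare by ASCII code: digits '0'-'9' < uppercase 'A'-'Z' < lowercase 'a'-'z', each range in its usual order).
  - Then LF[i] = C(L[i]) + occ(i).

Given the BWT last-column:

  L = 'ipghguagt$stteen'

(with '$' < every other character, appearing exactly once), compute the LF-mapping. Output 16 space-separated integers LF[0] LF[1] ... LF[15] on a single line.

Char counts: '$':1, 'a':1, 'e':2, 'g':3, 'h':1, 'i':1, 'n':1, 'p':1, 's':1, 't':3, 'u':1
C (first-col start): C('$')=0, C('a')=1, C('e')=2, C('g')=4, C('h')=7, C('i')=8, C('n')=9, C('p')=10, C('s')=11, C('t')=12, C('u')=15
L[0]='i': occ=0, LF[0]=C('i')+0=8+0=8
L[1]='p': occ=0, LF[1]=C('p')+0=10+0=10
L[2]='g': occ=0, LF[2]=C('g')+0=4+0=4
L[3]='h': occ=0, LF[3]=C('h')+0=7+0=7
L[4]='g': occ=1, LF[4]=C('g')+1=4+1=5
L[5]='u': occ=0, LF[5]=C('u')+0=15+0=15
L[6]='a': occ=0, LF[6]=C('a')+0=1+0=1
L[7]='g': occ=2, LF[7]=C('g')+2=4+2=6
L[8]='t': occ=0, LF[8]=C('t')+0=12+0=12
L[9]='$': occ=0, LF[9]=C('$')+0=0+0=0
L[10]='s': occ=0, LF[10]=C('s')+0=11+0=11
L[11]='t': occ=1, LF[11]=C('t')+1=12+1=13
L[12]='t': occ=2, LF[12]=C('t')+2=12+2=14
L[13]='e': occ=0, LF[13]=C('e')+0=2+0=2
L[14]='e': occ=1, LF[14]=C('e')+1=2+1=3
L[15]='n': occ=0, LF[15]=C('n')+0=9+0=9

Answer: 8 10 4 7 5 15 1 6 12 0 11 13 14 2 3 9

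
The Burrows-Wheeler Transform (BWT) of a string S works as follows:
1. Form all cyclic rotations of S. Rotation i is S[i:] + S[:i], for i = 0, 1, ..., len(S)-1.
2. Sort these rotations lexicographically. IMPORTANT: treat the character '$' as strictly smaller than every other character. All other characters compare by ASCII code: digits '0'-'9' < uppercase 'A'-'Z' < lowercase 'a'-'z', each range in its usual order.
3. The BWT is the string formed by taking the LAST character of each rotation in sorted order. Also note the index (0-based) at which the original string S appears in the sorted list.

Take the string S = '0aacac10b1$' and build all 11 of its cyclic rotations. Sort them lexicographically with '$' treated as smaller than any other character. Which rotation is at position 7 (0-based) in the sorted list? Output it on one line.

Answer: acac10b1$0a

Derivation:
All 11 rotations (rotation i = S[i:]+S[:i]):
  rot[0] = 0aacac10b1$
  rot[1] = aacac10b1$0
  rot[2] = acac10b1$0a
  rot[3] = cac10b1$0aa
  rot[4] = ac10b1$0aac
  rot[5] = c10b1$0aaca
  rot[6] = 10b1$0aacac
  rot[7] = 0b1$0aacac1
  rot[8] = b1$0aacac10
  rot[9] = 1$0aacac10b
  rot[10] = $0aacac10b1
Sorted (with $ < everything):
  sorted[0] = $0aacac10b1
  sorted[1] = 0aacac10b1$
  sorted[2] = 0b1$0aacac1
  sorted[3] = 1$0aacac10b
  sorted[4] = 10b1$0aacac
  sorted[5] = aacac10b1$0
  sorted[6] = ac10b1$0aac
  sorted[7] = acac10b1$0a
  sorted[8] = b1$0aacac10
  sorted[9] = c10b1$0aaca
  sorted[10] = cac10b1$0aa
sorted[7] = acac10b1$0a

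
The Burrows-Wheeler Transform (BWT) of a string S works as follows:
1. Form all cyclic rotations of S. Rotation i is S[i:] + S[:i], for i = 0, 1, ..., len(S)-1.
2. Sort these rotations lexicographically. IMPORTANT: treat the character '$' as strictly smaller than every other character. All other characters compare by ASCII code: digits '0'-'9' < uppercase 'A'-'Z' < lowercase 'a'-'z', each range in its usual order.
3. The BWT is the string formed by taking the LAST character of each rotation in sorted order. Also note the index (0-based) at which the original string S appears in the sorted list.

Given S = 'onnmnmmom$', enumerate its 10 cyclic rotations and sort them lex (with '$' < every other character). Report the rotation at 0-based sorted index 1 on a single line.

Answer: m$onnmnmmo

Derivation:
All 10 rotations (rotation i = S[i:]+S[:i]):
  rot[0] = onnmnmmom$
  rot[1] = nnmnmmom$o
  rot[2] = nmnmmom$on
  rot[3] = mnmmom$onn
  rot[4] = nmmom$onnm
  rot[5] = mmom$onnmn
  rot[6] = mom$onnmnm
  rot[7] = om$onnmnmm
  rot[8] = m$onnmnmmo
  rot[9] = $onnmnmmom
Sorted (with $ < everything):
  sorted[0] = $onnmnmmom
  sorted[1] = m$onnmnmmo
  sorted[2] = mmom$onnmn
  sorted[3] = mnmmom$onn
  sorted[4] = mom$onnmnm
  sorted[5] = nmmom$onnm
  sorted[6] = nmnmmom$on
  sorted[7] = nnmnmmom$o
  sorted[8] = om$onnmnmm
  sorted[9] = onnmnmmom$
sorted[1] = m$onnmnmmo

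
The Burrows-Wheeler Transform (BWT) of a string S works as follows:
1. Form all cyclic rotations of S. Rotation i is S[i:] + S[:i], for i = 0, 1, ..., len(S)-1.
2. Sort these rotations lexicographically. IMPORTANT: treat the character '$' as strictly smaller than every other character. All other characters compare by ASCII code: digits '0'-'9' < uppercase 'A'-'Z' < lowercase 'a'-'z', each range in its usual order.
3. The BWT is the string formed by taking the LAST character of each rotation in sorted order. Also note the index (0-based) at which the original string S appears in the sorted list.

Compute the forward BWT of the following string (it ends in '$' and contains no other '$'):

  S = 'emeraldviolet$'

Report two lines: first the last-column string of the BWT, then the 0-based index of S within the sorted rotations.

All 14 rotations (rotation i = S[i:]+S[:i]):
  rot[0] = emeraldviolet$
  rot[1] = meraldviolet$e
  rot[2] = eraldviolet$em
  rot[3] = raldviolet$eme
  rot[4] = aldviolet$emer
  rot[5] = ldviolet$emera
  rot[6] = dviolet$emeral
  rot[7] = violet$emerald
  rot[8] = iolet$emeraldv
  rot[9] = olet$emeraldvi
  rot[10] = let$emeraldvio
  rot[11] = et$emeraldviol
  rot[12] = t$emeraldviole
  rot[13] = $emeraldviolet
Sorted (with $ < everything):
  sorted[0] = $emeraldviolet  (last char: 't')
  sorted[1] = aldviolet$emer  (last char: 'r')
  sorted[2] = dviolet$emeral  (last char: 'l')
  sorted[3] = emeraldviolet$  (last char: '$')
  sorted[4] = eraldviolet$em  (last char: 'm')
  sorted[5] = et$emeraldviol  (last char: 'l')
  sorted[6] = iolet$emeraldv  (last char: 'v')
  sorted[7] = ldviolet$emera  (last char: 'a')
  sorted[8] = let$emeraldvio  (last char: 'o')
  sorted[9] = meraldviolet$e  (last char: 'e')
  sorted[10] = olet$emeraldvi  (last char: 'i')
  sorted[11] = raldviolet$eme  (last char: 'e')
  sorted[12] = t$emeraldviole  (last char: 'e')
  sorted[13] = violet$emerald  (last char: 'd')
Last column: trl$mlvaoeieed
Original string S is at sorted index 3

Answer: trl$mlvaoeieed
3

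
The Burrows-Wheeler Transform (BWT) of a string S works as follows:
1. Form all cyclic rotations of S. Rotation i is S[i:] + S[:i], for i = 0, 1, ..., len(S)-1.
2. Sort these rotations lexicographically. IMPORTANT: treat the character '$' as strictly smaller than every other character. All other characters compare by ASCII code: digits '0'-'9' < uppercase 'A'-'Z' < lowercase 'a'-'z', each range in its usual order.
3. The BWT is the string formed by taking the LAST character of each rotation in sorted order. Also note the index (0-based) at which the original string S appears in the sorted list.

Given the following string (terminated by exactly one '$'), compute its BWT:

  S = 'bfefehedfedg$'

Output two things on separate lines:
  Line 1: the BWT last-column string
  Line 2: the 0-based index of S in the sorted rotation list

All 13 rotations (rotation i = S[i:]+S[:i]):
  rot[0] = bfefehedfedg$
  rot[1] = fefehedfedg$b
  rot[2] = efehedfedg$bf
  rot[3] = fehedfedg$bfe
  rot[4] = ehedfedg$bfef
  rot[5] = hedfedg$bfefe
  rot[6] = edfedg$bfefeh
  rot[7] = dfedg$bfefehe
  rot[8] = fedg$bfefehed
  rot[9] = edg$bfefehedf
  rot[10] = dg$bfefehedfe
  rot[11] = g$bfefehedfed
  rot[12] = $bfefehedfedg
Sorted (with $ < everything):
  sorted[0] = $bfefehedfedg  (last char: 'g')
  sorted[1] = bfefehedfedg$  (last char: '$')
  sorted[2] = dfedg$bfefehe  (last char: 'e')
  sorted[3] = dg$bfefehedfe  (last char: 'e')
  sorted[4] = edfedg$bfefeh  (last char: 'h')
  sorted[5] = edg$bfefehedf  (last char: 'f')
  sorted[6] = efehedfedg$bf  (last char: 'f')
  sorted[7] = ehedfedg$bfef  (last char: 'f')
  sorted[8] = fedg$bfefehed  (last char: 'd')
  sorted[9] = fefehedfedg$b  (last char: 'b')
  sorted[10] = fehedfedg$bfe  (last char: 'e')
  sorted[11] = g$bfefehedfed  (last char: 'd')
  sorted[12] = hedfedg$bfefe  (last char: 'e')
Last column: g$eehfffdbede
Original string S is at sorted index 1

Answer: g$eehfffdbede
1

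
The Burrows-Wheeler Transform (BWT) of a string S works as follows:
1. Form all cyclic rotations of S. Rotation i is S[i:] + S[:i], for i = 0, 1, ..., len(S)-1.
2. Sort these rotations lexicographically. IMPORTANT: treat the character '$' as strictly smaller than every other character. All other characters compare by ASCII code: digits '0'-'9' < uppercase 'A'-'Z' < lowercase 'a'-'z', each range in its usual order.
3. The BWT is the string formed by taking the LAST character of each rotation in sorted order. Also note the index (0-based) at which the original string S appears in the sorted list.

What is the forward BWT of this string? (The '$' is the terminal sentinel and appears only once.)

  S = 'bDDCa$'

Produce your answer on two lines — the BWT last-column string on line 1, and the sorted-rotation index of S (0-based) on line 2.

Answer: aDDbC$
5

Derivation:
All 6 rotations (rotation i = S[i:]+S[:i]):
  rot[0] = bDDCa$
  rot[1] = DDCa$b
  rot[2] = DCa$bD
  rot[3] = Ca$bDD
  rot[4] = a$bDDC
  rot[5] = $bDDCa
Sorted (with $ < everything):
  sorted[0] = $bDDCa  (last char: 'a')
  sorted[1] = Ca$bDD  (last char: 'D')
  sorted[2] = DCa$bD  (last char: 'D')
  sorted[3] = DDCa$b  (last char: 'b')
  sorted[4] = a$bDDC  (last char: 'C')
  sorted[5] = bDDCa$  (last char: '$')
Last column: aDDbC$
Original string S is at sorted index 5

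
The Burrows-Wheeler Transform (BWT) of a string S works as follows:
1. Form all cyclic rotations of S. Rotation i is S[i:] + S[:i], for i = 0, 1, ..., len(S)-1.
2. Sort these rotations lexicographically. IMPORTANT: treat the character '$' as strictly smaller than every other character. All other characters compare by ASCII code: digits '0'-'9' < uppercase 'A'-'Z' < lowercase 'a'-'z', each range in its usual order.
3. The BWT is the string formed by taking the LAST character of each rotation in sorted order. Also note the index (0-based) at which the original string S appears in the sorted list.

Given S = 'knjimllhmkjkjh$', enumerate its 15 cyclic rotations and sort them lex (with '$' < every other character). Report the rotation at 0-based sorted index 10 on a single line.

Answer: lhmkjkjh$knjiml

Derivation:
All 15 rotations (rotation i = S[i:]+S[:i]):
  rot[0] = knjimllhmkjkjh$
  rot[1] = njimllhmkjkjh$k
  rot[2] = jimllhmkjkjh$kn
  rot[3] = imllhmkjkjh$knj
  rot[4] = mllhmkjkjh$knji
  rot[5] = llhmkjkjh$knjim
  rot[6] = lhmkjkjh$knjiml
  rot[7] = hmkjkjh$knjimll
  rot[8] = mkjkjh$knjimllh
  rot[9] = kjkjh$knjimllhm
  rot[10] = jkjh$knjimllhmk
  rot[11] = kjh$knjimllhmkj
  rot[12] = jh$knjimllhmkjk
  rot[13] = h$knjimllhmkjkj
  rot[14] = $knjimllhmkjkjh
Sorted (with $ < everything):
  sorted[0] = $knjimllhmkjkjh
  sorted[1] = h$knjimllhmkjkj
  sorted[2] = hmkjkjh$knjimll
  sorted[3] = imllhmkjkjh$knj
  sorted[4] = jh$knjimllhmkjk
  sorted[5] = jimllhmkjkjh$kn
  sorted[6] = jkjh$knjimllhmk
  sorted[7] = kjh$knjimllhmkj
  sorted[8] = kjkjh$knjimllhm
  sorted[9] = knjimllhmkjkjh$
  sorted[10] = lhmkjkjh$knjiml
  sorted[11] = llhmkjkjh$knjim
  sorted[12] = mkjkjh$knjimllh
  sorted[13] = mllhmkjkjh$knji
  sorted[14] = njimllhmkjkjh$k
sorted[10] = lhmkjkjh$knjiml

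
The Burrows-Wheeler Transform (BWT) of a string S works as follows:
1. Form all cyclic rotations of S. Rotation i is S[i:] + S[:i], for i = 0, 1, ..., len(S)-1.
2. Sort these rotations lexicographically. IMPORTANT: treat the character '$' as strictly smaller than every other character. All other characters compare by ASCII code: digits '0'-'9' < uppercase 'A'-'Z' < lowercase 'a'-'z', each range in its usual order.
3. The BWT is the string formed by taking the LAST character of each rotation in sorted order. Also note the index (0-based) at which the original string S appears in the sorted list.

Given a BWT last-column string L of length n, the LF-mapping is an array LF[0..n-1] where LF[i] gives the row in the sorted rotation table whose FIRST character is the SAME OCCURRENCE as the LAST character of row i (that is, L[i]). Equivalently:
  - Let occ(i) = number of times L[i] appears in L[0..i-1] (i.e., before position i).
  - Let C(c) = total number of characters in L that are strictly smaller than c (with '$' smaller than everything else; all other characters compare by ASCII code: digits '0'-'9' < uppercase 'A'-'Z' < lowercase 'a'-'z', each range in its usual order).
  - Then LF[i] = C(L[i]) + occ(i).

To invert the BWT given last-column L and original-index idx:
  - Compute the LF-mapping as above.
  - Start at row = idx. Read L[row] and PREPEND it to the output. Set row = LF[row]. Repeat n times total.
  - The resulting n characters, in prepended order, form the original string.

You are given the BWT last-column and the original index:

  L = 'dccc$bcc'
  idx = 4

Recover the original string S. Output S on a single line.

LF mapping: 7 2 3 4 0 1 5 6
Walk LF starting at row 4, prepending L[row]:
  step 1: row=4, L[4]='$', prepend. Next row=LF[4]=0
  step 2: row=0, L[0]='d', prepend. Next row=LF[0]=7
  step 3: row=7, L[7]='c', prepend. Next row=LF[7]=6
  step 4: row=6, L[6]='c', prepend. Next row=LF[6]=5
  step 5: row=5, L[5]='b', prepend. Next row=LF[5]=1
  step 6: row=1, L[1]='c', prepend. Next row=LF[1]=2
  step 7: row=2, L[2]='c', prepend. Next row=LF[2]=3
  step 8: row=3, L[3]='c', prepend. Next row=LF[3]=4
Reversed output: cccbccd$

Answer: cccbccd$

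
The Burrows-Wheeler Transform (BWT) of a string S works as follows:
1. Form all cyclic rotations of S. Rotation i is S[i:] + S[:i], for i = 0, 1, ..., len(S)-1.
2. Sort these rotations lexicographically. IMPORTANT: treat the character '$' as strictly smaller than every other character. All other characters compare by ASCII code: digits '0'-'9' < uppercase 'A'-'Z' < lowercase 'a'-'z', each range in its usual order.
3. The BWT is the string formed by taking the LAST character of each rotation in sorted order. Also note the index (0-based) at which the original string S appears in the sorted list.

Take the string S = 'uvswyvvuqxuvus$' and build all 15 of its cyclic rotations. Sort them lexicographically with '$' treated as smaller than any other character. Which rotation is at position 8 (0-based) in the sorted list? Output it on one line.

Answer: vswyvvuqxuvus$u

Derivation:
All 15 rotations (rotation i = S[i:]+S[:i]):
  rot[0] = uvswyvvuqxuvus$
  rot[1] = vswyvvuqxuvus$u
  rot[2] = swyvvuqxuvus$uv
  rot[3] = wyvvuqxuvus$uvs
  rot[4] = yvvuqxuvus$uvsw
  rot[5] = vvuqxuvus$uvswy
  rot[6] = vuqxuvus$uvswyv
  rot[7] = uqxuvus$uvswyvv
  rot[8] = qxuvus$uvswyvvu
  rot[9] = xuvus$uvswyvvuq
  rot[10] = uvus$uvswyvvuqx
  rot[11] = vus$uvswyvvuqxu
  rot[12] = us$uvswyvvuqxuv
  rot[13] = s$uvswyvvuqxuvu
  rot[14] = $uvswyvvuqxuvus
Sorted (with $ < everything):
  sorted[0] = $uvswyvvuqxuvus
  sorted[1] = qxuvus$uvswyvvu
  sorted[2] = s$uvswyvvuqxuvu
  sorted[3] = swyvvuqxuvus$uv
  sorted[4] = uqxuvus$uvswyvv
  sorted[5] = us$uvswyvvuqxuv
  sorted[6] = uvswyvvuqxuvus$
  sorted[7] = uvus$uvswyvvuqx
  sorted[8] = vswyvvuqxuvus$u
  sorted[9] = vuqxuvus$uvswyv
  sorted[10] = vus$uvswyvvuqxu
  sorted[11] = vvuqxuvus$uvswy
  sorted[12] = wyvvuqxuvus$uvs
  sorted[13] = xuvus$uvswyvvuq
  sorted[14] = yvvuqxuvus$uvsw
sorted[8] = vswyvvuqxuvus$u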